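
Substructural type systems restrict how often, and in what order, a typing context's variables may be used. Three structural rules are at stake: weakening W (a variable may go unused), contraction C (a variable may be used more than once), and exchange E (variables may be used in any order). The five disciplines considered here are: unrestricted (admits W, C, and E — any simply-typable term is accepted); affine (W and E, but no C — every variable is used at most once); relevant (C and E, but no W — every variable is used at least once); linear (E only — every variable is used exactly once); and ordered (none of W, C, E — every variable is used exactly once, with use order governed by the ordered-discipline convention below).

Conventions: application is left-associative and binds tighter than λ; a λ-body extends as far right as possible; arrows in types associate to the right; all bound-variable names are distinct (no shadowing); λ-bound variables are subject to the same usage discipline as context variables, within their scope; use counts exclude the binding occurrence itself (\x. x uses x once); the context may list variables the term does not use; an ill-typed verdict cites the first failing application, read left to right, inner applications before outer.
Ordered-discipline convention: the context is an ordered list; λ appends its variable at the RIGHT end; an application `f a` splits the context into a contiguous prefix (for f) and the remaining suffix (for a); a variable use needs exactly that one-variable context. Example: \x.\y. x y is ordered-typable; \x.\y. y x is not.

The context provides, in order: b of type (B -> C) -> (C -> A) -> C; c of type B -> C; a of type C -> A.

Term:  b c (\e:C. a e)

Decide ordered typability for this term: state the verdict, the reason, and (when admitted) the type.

yes — b, c, a, e: once each, no exchange needed; term : C
use counts: b ×1; c ×1; a ×1; e (λ-bound) ×1
order of uses: b, c, a, e
typing: ✓ — C
summary: ordered ✓; linear ✓; affine ✓; relevant ✓; unrestricted ✓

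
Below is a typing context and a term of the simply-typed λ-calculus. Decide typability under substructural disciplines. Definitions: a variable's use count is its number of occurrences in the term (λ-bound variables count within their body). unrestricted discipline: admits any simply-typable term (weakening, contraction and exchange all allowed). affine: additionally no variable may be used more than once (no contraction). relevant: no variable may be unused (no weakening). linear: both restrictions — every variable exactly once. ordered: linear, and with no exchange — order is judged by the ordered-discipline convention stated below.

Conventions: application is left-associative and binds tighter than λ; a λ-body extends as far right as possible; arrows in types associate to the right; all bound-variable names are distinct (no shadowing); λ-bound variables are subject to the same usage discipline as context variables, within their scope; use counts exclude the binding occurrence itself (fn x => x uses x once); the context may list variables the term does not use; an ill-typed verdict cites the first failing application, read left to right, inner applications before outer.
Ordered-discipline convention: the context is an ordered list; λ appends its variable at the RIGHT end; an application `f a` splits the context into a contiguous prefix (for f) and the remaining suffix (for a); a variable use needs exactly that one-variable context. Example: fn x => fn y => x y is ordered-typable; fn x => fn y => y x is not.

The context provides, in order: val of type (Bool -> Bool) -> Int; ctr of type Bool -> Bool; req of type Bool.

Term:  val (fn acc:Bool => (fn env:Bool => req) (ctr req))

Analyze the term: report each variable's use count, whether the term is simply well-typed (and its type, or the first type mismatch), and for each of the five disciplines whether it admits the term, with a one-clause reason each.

variable uses: val=1; ctr=1; req=2; acc [bound]=0; env [bound]=0
uses in reading order: val, req, ctr, req
typing: the term checks, with type Int
ordered ✗ (repeated use of req ×2; acc, env never used (weakening))
linear ✗ (repeated use of req ×2; acc, env never used (weakening))
affine ✗ (repeated use of req ×2)
relevant ✗ (acc, env never used (weakening))
unrestricted ✓ (type-checks (Int) and nothing is barred)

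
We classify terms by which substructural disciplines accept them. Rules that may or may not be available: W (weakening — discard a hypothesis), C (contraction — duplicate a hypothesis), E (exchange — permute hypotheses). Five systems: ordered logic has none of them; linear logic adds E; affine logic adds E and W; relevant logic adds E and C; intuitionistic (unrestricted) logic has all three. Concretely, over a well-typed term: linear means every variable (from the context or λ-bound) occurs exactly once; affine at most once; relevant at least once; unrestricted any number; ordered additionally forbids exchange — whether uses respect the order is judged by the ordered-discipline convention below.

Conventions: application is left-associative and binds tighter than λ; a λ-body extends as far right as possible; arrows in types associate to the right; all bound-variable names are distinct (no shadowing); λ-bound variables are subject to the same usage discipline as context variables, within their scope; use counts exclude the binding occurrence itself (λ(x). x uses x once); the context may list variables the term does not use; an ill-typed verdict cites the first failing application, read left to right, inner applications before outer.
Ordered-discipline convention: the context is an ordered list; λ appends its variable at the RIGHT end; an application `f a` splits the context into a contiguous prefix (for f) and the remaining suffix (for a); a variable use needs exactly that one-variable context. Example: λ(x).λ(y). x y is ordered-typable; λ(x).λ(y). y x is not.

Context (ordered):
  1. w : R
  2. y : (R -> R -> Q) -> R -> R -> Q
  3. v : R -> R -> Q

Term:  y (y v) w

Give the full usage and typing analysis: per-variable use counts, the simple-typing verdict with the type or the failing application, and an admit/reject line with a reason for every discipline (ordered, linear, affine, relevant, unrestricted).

variable uses: w: 1; y: 2; v: 1
left-to-right use order: y, y, v, w
typing: well-typed — term : R -> Q
ordered: ✗, repeated use of y ×2
linear: ✗, repeated use of y ×2
affine: ✗, repeated use of y ×2
relevant: ✓, every one of w, y, v appears
unrestricted: ✓, typability at R -> Q is all that's needed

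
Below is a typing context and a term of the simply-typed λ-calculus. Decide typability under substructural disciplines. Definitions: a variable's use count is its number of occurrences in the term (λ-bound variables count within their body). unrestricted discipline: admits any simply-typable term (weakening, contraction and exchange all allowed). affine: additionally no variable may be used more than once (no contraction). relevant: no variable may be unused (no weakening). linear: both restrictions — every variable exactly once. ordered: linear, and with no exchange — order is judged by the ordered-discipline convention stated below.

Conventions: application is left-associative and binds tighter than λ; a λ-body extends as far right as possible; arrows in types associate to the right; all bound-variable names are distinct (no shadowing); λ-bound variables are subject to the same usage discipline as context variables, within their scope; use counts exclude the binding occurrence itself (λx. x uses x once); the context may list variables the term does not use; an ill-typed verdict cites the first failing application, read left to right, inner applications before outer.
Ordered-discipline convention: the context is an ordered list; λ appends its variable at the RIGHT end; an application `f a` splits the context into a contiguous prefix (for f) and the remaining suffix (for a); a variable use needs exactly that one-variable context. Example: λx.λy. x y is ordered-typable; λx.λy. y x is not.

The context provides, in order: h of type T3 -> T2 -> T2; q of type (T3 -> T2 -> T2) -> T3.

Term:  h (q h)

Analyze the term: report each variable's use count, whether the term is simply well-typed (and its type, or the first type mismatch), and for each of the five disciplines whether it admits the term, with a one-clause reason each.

usage: h ×2, q ×1
uses in reading order: h, q, h
typing: well-typed at T2 -> T2
ordered ✗ (uses contraction: h ×2)
linear ✗ (uses contraction: h ×2)
affine ✗ (uses contraction: h ×2)
relevant ✓ (none of h, q goes unused)
unrestricted ✓ (type-checks (T2 -> T2) and nothing is barred)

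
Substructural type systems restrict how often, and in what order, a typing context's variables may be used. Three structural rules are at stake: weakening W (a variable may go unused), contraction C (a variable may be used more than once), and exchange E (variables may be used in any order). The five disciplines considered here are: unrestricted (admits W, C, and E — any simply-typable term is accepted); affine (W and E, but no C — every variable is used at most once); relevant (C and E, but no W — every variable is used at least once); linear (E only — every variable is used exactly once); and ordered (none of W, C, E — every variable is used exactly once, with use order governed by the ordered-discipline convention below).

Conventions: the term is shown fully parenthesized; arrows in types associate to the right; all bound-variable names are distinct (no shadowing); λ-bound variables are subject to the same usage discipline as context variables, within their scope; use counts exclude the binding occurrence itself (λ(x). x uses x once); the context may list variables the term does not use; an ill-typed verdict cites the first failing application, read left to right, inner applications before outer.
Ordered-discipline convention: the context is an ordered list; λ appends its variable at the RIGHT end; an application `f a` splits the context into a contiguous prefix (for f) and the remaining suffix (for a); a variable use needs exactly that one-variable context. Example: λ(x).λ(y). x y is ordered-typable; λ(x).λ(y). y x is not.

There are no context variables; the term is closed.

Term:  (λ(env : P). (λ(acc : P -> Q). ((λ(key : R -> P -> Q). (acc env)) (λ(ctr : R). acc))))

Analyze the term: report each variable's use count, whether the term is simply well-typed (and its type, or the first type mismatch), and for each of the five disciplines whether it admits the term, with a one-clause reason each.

counts: env [bound]: 1×, acc [bound]: 2×, key [bound]: 0×, ctr [bound]: 0×
uses in reading order: acc, env, acc
typing: ✓ — P -> (P -> Q) -> Q
ordered: ✗ — needs contraction — acc ×2; key, ctr left unused
linear: ✗ — needs contraction — acc ×2; key, ctr left unused
affine: ✗ — needs contraction — acc ×2
relevant: ✗ — key, ctr left unused
unrestricted: ✓ — simply typable at P -> (P -> Q) -> Q; W, C, E all held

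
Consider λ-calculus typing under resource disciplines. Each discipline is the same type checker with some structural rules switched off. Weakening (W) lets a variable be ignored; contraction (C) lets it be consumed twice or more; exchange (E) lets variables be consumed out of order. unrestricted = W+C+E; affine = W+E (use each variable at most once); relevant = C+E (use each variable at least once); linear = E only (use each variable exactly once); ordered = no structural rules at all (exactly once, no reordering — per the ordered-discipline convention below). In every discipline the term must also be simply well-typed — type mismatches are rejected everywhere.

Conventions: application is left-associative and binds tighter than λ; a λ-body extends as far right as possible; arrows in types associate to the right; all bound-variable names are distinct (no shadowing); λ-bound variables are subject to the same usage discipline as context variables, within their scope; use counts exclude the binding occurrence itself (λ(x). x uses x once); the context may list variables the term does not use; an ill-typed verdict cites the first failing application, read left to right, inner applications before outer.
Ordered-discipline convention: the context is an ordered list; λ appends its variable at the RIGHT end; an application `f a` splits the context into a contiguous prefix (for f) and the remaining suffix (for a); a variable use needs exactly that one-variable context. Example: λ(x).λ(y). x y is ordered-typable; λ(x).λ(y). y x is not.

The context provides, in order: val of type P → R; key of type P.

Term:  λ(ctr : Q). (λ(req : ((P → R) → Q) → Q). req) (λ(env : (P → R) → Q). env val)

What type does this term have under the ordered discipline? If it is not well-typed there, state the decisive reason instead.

not well-typed under ordered — key, ctr never used (weakening)
usage: val: 1, key: 0, ctr (λ-bound): 0, req (λ-bound): 1, env (λ-bound): 1
order of uses: req, env, val
typing: the term checks, with type Q → ((P → R) → Q) → Q
summary: ordered ✗, linear ✗, affine ✓, relevant ✗, unrestricted ✓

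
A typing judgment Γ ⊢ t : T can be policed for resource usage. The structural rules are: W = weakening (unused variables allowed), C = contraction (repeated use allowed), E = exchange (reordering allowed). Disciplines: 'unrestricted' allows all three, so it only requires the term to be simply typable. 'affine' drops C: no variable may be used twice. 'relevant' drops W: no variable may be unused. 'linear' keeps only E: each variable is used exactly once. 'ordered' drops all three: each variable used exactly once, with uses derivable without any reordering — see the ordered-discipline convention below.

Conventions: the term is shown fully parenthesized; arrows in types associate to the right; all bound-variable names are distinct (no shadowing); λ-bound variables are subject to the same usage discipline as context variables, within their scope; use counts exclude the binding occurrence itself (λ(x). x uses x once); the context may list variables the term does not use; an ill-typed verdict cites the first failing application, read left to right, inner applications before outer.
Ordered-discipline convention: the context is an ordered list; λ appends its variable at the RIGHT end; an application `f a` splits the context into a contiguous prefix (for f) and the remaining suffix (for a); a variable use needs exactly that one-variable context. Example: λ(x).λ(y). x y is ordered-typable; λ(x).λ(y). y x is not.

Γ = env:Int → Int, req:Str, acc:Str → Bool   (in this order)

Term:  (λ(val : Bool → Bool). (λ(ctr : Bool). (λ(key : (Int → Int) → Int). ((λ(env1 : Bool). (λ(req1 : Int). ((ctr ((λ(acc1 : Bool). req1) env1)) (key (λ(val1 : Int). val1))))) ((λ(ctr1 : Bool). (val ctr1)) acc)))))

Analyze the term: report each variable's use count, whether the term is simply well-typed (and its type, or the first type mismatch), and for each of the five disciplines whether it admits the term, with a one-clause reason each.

usage: env=0, req=0, acc=1, val (λ-bound)=1, ctr (λ-bound)=1, key (λ-bound)=1, env1 (λ-bound)=1, req1 (λ-bound)=1, acc1 (λ-bound)=0, val1 (λ-bound)=1, ctr1 (λ-bound)=1
left-to-right use order: ctr, req1, env1, key, val1, val, ctr1, acc
typing: ill-typed: non-function type Bool applied to an argument
ordered ✗ (fails simple typing)
linear ✗ (a type mismatch blocks all five)
affine ✗ (the type mismatch rejects it)
relevant ✗ (not simply typable)
unrestricted ✗ (fails simple typing)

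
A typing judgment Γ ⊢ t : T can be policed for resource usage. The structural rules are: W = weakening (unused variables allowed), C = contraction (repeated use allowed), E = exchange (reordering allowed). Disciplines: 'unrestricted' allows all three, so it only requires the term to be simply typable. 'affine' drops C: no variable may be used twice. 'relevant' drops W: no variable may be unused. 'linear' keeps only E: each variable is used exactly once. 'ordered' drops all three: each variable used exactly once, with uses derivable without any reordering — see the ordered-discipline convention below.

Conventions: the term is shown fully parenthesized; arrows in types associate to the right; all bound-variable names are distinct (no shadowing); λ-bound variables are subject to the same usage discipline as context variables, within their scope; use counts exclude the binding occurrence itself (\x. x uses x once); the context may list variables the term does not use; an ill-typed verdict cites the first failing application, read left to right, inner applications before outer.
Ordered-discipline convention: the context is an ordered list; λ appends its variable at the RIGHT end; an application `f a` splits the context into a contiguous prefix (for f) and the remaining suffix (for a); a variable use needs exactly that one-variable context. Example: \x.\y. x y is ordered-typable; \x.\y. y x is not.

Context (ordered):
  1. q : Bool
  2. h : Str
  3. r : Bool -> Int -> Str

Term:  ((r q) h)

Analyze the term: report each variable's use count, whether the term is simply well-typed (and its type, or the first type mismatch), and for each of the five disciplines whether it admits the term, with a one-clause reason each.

usage: q: 1×, h: 1×, r: 1×
use order (left to right): r, q, h
typing: ill-typed: an application expects Int but receives Str
ordered ✗ (not simply typable)
linear ✗ (fails simple typing)
affine ✗ (a type mismatch blocks all five)
relevant ✗ (the type mismatch rejects it)
unrestricted ✗ (not simply typable)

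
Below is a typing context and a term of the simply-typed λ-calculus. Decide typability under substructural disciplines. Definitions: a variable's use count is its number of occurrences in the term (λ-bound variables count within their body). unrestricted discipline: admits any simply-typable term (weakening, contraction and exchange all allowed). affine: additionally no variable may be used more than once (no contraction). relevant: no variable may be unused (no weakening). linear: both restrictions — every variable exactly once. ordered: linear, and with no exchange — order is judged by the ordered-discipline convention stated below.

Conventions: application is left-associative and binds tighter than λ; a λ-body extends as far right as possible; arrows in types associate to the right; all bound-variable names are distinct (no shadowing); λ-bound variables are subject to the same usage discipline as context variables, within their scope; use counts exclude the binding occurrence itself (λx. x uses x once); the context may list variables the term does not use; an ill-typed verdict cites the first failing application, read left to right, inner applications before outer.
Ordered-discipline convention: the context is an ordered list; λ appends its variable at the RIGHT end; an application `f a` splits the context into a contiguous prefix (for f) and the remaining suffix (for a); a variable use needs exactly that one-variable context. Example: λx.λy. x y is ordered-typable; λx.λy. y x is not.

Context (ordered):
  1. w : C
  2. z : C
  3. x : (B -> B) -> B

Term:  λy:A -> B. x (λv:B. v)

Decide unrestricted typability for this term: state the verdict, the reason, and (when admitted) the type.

yes — simply typable at (A -> B) -> B; W, C, E all held; term : (A -> B) -> B
counts: w: 0×; z: 0×; x: 1×; y (λ-bound): 0×; v (λ-bound): 1×
use order (left to right): x, v
typing: well-typed — term : (A -> B) -> B
all disciplines: ordered ✗, linear ✗, affine ✓, relevant ✗, unrestricted ✓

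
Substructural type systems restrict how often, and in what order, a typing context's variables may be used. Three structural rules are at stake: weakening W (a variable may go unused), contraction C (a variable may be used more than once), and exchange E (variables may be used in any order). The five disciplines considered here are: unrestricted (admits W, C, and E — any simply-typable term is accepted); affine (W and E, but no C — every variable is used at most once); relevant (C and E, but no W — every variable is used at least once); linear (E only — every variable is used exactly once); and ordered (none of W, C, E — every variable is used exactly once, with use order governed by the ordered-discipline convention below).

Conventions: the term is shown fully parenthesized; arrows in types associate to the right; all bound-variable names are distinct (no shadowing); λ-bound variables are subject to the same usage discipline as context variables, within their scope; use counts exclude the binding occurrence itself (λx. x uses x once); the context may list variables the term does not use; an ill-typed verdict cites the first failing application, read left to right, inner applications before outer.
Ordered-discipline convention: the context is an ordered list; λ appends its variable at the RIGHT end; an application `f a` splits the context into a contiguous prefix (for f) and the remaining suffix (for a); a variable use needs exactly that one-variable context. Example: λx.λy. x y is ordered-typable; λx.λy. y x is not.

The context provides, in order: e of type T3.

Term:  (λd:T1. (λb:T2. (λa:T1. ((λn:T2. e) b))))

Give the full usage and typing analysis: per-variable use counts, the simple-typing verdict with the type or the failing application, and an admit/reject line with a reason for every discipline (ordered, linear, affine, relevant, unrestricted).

counts: e ×1, d (λ-bound) ×0, b (λ-bound) ×1, a (λ-bound) ×0, n (λ-bound) ×0
use order (left to right): e, b
typing: well-typed at T1 → T2 → T1 → T3
ordered: ✗ — unused: d, a, n — weakening required
linear: ✗ — unused: d, a, n — weakening required
affine: ✓ — none of e, d, b, a, n used more than once
relevant: ✗ — unused: d, a, n — weakening required
unrestricted: ✓ — well-typed at T1 → T2 → T1 → T3; no restrictions here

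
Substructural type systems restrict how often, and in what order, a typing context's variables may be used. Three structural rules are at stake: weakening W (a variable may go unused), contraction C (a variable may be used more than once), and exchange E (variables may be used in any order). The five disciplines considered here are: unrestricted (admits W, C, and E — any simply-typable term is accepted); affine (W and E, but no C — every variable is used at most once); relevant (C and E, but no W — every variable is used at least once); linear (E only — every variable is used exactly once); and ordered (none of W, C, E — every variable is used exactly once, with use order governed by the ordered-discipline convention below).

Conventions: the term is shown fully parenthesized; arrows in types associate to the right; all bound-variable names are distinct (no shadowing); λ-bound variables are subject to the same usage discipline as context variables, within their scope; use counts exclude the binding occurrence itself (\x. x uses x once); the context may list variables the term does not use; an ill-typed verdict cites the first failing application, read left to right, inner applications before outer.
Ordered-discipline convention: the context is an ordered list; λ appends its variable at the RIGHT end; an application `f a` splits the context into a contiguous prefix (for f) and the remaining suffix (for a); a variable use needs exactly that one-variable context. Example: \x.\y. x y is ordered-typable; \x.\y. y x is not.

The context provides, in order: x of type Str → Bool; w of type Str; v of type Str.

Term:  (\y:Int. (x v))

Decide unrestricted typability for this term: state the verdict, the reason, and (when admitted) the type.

yes — type-checks (Int → Bool) and nothing is barred; term : Int → Bool
usage: x=1, w=0, v=1, y (bound)=0
use order (left to right): x, v
typing: the term checks, with type Int → Bool
all disciplines: ordered ✗ | linear ✗ | affine ✓ | relevant ✗ | unrestricted ✓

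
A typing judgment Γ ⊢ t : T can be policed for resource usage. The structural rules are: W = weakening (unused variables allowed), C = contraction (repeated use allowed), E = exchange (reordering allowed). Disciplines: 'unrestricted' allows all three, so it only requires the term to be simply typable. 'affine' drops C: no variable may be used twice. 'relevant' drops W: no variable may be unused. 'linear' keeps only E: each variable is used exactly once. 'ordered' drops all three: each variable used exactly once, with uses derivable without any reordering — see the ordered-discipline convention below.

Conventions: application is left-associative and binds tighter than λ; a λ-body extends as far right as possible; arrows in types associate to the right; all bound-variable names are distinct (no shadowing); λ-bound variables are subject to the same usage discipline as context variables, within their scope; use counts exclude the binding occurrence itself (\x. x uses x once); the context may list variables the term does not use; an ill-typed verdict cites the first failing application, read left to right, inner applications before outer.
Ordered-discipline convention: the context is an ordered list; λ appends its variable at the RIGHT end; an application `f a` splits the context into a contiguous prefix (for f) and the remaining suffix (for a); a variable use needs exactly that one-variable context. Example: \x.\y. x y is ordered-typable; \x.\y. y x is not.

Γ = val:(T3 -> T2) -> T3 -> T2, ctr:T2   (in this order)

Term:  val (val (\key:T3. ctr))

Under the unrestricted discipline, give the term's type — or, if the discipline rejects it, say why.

term : T3 -> T2
counts: val=2; ctr=1; key (λ-bound)=0
uses in reading order: val, val, ctr
typing: well-typed at T3 -> T2
all disciplines: ordered ✗ · linear ✗ · affine ✗ · relevant ✗ · unrestricted ✓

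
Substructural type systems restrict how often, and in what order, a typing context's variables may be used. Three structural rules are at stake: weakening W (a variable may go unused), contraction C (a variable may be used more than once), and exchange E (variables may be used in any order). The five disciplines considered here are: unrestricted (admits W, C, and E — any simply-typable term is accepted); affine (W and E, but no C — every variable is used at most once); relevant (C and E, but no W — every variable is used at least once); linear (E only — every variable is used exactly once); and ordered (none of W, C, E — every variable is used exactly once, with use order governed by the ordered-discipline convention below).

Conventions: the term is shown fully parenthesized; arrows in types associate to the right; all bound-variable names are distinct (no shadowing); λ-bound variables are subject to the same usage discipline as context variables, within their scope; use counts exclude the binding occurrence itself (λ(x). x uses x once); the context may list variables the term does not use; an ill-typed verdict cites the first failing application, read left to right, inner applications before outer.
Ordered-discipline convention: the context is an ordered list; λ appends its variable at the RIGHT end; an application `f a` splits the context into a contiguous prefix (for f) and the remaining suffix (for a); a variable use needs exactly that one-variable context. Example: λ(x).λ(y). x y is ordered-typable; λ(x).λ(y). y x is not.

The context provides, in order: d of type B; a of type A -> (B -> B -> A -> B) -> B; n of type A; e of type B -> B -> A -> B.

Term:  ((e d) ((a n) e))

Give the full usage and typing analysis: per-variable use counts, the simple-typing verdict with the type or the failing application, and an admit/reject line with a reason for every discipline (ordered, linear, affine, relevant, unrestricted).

variable uses: d: 1, a: 1, n: 1, e: 2
uses in reading order: e, d, a, n, e
typing: ✓ — A -> B
ordered: ✗ — repeated use of e ×2
linear: ✗ — repeated use of e ×2
affine: ✗ — repeated use of e ×2
relevant: ✓ — at least one use each (d, a, n, e)
unrestricted: ✓ — simply typable at A -> B; W, C, E all held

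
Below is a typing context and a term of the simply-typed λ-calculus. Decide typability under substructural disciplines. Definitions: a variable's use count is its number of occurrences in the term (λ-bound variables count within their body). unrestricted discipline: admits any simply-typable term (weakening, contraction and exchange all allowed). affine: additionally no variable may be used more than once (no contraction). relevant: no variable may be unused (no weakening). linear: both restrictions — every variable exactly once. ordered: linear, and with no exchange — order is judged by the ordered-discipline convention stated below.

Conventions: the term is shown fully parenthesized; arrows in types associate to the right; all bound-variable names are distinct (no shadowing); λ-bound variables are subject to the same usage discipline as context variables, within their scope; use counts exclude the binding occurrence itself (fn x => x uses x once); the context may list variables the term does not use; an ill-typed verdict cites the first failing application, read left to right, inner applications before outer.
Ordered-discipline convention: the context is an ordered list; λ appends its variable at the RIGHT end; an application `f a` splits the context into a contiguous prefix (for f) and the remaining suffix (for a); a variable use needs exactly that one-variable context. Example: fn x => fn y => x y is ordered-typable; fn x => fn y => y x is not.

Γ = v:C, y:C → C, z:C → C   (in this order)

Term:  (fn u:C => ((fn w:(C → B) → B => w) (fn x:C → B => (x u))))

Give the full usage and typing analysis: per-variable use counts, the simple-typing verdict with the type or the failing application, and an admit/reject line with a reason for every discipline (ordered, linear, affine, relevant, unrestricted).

use counts: v ×0; y ×0; z ×0; u [bound] ×1; w [bound] ×1; x [bound] ×1
left-to-right use order: w, x, u
typing: well-typed at C → (C → B) → B
ordered: ✗ — v, y, z never used (weakening)
linear: ✗ — v, y, z never used (weakening)
affine: ✓ — at most one use each (v, y, z, u, w, x)
relevant: ✗ — v, y, z never used (weakening)
unrestricted: ✓ — typability at C → (C → B) → B is all that's needed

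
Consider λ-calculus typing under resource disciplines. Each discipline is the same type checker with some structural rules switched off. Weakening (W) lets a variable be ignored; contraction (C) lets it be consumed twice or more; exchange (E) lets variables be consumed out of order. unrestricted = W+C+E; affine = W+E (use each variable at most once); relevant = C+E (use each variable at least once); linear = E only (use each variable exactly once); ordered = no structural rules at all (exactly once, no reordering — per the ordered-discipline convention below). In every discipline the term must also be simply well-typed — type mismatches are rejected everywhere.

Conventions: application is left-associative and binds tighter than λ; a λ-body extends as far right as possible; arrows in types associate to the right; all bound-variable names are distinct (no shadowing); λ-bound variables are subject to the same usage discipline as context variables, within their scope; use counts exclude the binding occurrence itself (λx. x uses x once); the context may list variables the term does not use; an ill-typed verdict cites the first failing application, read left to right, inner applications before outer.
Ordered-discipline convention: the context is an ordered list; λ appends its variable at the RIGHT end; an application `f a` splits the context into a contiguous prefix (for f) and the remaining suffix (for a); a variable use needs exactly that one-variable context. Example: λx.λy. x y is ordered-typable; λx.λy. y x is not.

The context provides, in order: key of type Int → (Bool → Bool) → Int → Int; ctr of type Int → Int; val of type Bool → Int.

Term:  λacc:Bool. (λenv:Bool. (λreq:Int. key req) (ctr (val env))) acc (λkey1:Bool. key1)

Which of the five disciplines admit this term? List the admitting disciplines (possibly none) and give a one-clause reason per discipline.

admitted by: ordered, linear, affine, relevant, unrestricted
use counts: key=1; ctr=1; val=1; acc [bound]=1; env [bound]=1; req [bound]=1; key1 [bound]=1
left-to-right use order: key, req, ctr, val, env, acc, key1
typing: well-typed — term : Bool → Int → Int
ordered ✓ (key, ctr, val, acc, env, req, key1 once each; derivable with no W/C/E)
linear ✓ (single use per variable (key, ctr, val, acc, env, req, key1))
affine ✓ (no duplicate uses among key, ctr, val, acc, env, req, key1)
relevant ✓ (none of key, ctr, val, acc, env, req, key1 goes unused)
unrestricted ✓ (type-checks (Bool → Int → Int) and nothing is barred)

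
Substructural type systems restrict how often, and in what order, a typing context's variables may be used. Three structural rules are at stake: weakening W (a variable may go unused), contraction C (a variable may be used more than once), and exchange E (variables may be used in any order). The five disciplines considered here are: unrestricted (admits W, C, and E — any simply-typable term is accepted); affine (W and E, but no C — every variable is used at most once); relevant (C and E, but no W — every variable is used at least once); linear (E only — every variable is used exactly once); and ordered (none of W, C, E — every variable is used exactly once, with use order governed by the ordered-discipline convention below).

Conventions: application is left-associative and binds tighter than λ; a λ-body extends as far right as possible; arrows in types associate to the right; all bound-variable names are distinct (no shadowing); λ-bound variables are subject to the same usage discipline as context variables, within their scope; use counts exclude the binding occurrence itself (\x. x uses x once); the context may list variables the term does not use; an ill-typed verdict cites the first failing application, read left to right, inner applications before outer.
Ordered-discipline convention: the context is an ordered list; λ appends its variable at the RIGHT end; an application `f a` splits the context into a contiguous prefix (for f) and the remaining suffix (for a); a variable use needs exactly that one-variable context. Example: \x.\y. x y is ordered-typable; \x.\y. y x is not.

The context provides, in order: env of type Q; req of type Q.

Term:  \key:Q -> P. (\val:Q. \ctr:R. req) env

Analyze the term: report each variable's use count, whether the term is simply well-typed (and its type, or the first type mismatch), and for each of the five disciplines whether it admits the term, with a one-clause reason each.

usage: env ×1, req ×1, key [bound] ×0, val [bound] ×0, ctr [bound] ×0
uses in reading order: req, env
typing: well-typed — term : (Q -> P) -> R -> Q
ordered: ✗ — key, val, ctr never used (weakening)
linear: ✗ — key, val, ctr never used (weakening)
affine: ✓ — no duplicate uses among env, req, key, val, ctr
relevant: ✗ — key, val, ctr never used (weakening)
unrestricted: ✓ — type-checks ((Q -> P) -> R -> Q) and nothing is barred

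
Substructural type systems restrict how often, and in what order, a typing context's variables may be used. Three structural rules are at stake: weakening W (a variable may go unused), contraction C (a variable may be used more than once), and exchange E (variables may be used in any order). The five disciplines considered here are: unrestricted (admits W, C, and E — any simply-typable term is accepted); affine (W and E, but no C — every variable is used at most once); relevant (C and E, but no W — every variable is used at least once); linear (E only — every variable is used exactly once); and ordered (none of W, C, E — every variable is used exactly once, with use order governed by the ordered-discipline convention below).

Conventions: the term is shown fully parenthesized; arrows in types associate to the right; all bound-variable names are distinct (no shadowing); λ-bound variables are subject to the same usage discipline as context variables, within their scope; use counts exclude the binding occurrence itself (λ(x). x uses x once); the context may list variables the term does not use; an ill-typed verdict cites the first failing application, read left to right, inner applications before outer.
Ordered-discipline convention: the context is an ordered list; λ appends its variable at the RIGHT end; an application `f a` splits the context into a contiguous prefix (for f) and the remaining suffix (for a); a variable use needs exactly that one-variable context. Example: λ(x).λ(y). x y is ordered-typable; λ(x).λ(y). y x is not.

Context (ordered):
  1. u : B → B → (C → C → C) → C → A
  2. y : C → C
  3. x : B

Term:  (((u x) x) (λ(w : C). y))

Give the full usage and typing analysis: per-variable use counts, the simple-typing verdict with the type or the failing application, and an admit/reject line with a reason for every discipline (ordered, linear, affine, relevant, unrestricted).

counts: u=1; y=1; x=2; w (λ-bound)=0
left-to-right use order: u, x, x, y
typing: ✓ — C → A
ordered: ✗ — needs contraction — x ×2; w never used (weakening)
linear: ✗ — needs contraction — x ×2; w never used (weakening)
affine: ✗ — needs contraction — x ×2
relevant: ✗ — w never used (weakening)
unrestricted: ✓ — type-checks (C → A) and nothing is barred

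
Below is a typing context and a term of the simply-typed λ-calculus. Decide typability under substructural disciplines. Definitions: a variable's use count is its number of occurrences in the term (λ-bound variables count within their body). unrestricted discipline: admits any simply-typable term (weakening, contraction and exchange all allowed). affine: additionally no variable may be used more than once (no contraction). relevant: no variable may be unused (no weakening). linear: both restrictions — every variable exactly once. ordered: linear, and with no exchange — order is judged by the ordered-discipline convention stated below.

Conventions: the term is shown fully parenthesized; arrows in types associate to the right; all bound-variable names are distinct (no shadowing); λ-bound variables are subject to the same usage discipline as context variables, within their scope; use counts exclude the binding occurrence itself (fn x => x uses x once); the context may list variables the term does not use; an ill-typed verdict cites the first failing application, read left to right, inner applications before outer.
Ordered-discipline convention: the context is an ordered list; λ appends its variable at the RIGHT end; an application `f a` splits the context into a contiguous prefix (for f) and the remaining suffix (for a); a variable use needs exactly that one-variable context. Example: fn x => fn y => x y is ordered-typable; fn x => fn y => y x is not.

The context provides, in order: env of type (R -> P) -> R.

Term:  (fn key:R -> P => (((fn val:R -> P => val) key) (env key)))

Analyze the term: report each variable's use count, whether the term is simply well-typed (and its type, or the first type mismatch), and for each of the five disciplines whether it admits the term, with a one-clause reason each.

counts: env ×1, key (λ-bound) ×2, val (λ-bound) ×1
uses in reading order: val, key, env, key
typing: well-typed at (R -> P) -> P
ordered: ✗ — uses contraction: key ×2
linear: ✗ — uses contraction: key ×2
affine: ✗ — uses contraction: key ×2
relevant: ✓ — at least one use each (env, key, val)
unrestricted: ✓ — well-typed at (R -> P) -> P; no restrictions here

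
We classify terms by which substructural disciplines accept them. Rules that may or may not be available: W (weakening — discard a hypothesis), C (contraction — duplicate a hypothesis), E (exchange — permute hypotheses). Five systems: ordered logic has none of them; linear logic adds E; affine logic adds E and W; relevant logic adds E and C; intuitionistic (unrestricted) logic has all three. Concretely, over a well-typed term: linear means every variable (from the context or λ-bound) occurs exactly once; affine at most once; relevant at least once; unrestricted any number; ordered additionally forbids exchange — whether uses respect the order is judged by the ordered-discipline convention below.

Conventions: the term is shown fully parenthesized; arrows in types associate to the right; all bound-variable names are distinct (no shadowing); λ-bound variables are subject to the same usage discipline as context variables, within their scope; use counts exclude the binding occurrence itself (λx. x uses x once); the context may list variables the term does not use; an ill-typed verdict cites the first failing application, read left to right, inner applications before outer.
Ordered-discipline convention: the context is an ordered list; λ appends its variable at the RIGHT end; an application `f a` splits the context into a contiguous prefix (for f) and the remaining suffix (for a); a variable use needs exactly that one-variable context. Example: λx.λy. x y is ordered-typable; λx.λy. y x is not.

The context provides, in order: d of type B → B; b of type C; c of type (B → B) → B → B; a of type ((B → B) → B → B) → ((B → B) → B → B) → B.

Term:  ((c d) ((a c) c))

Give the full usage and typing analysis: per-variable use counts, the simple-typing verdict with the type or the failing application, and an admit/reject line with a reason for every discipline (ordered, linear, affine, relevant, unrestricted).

counts: d=1, b=0, c=3, a=1
use order (left to right): c, d, a, c, c
typing: well-typed — term : B
ordered ✗ (needs contraction — c ×3; needs weakening: b unused)
linear ✗ (needs contraction — c ×3; needs weakening: b unused)
affine ✗ (needs contraction — c ×3)
relevant ✗ (needs weakening: b unused)
unrestricted ✓ (well-typed at B; no restrictions here)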